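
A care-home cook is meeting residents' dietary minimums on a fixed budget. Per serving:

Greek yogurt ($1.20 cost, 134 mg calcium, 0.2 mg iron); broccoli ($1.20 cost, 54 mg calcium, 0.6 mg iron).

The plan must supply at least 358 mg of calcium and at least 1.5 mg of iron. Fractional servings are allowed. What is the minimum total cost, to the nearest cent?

With two linear requirements the optimum uses one or two foods; enumerate the corners.
Greek yogurt only: max(358/134, 1.5/0.2) = 7.5 servings → $9.00.
broccoli only: max(358/54, 1.5/0.6) = 6.63 servings → $7.96.
Greek yogurt + broccoli with both tight: 1.922 servings and 1.859 servings → $4.54.
Cheapest feasible corner: $4.54.

$4.54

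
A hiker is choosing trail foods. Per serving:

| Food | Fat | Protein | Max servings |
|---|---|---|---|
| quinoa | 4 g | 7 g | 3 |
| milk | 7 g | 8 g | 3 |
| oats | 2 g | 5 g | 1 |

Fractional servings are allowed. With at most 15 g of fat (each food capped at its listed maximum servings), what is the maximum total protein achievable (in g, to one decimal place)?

27.1 g

Protein per g fat: oats 2.5, quinoa 1.75, milk 1.143.
Take 1 serving of oats: uses 2 g fat, +5.0 g protein (running total 5.0 g).
Take 3 servings of quinoa: uses 12 g fat, +21.0 g protein (running total 26.0 g).
Take 0.1429 servings of milk: uses 1 g fat, +1.1 g protein (running total 27.1 g).
Filling greedily by protein-per-g fat is optimal for one linear limit, giving 27.1 g.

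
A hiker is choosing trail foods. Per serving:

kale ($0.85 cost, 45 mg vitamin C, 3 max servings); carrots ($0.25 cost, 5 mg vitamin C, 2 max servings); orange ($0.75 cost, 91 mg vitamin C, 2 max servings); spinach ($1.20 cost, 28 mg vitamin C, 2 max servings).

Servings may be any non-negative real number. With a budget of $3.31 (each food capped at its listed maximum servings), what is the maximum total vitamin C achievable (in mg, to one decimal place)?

277.8 mg

Vitamin C per dollar: orange 121.3, kale 52.94, spinach 23.33, carrots 20.
Take 2 servings of orange: spends $1.50, +182.0 mg vitamin C (running total 182.0 mg).
Take 2.129 servings of kale: spends $1.81, +95.8 mg vitamin C (running total 277.8 mg).
Filling greedily by vitamin C-per-dollar is optimal for one linear limit, giving 277.8 mg.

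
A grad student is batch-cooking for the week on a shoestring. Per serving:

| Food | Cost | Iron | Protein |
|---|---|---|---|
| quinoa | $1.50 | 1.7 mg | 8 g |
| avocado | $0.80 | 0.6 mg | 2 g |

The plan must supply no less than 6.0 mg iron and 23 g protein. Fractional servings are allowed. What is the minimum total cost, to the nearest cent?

This is a tiny linear program; its minimum lies at a vertex of the feasible set. List the vertices and price them.
quinoa only: max(6.0/1.7, 23/8) = 3.529 servings → $5.29.
avocado only: max(6.0/0.6, 23/2) = 11.5 servings → $9.20.
quinoa + avocado with both tight: 1.286 servings and 6.357 servings → $7.01.
Cheapest feasible corner: $5.29.

$5.29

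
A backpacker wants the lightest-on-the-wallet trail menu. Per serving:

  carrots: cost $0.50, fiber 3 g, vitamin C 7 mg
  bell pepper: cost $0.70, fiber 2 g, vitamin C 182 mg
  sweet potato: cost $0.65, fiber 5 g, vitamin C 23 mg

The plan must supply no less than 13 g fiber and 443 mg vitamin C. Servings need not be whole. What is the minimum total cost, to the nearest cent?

$2.67

At the optimum either one food covers both requirements or two foods hit both targets exactly; no other combination can be cheaper.
carrots only: max(13/3, 443/7) = 63.29 servings → $31.64.
bell pepper only: max(13/2, 443/182) = 6.5 servings → $4.55.
sweet potato only: max(13/5, 443/23) = 19.26 servings → $12.52.
carrots + bell pepper with both tight: 2.782 servings and 2.327 servings → $3.02.
carrots + sweet potato: intersection lies outside the first quadrant.
bell pepper + sweet potato with both tight: 2.218 servings and 1.713 servings → $2.67.
Cheapest feasible corner: $2.67.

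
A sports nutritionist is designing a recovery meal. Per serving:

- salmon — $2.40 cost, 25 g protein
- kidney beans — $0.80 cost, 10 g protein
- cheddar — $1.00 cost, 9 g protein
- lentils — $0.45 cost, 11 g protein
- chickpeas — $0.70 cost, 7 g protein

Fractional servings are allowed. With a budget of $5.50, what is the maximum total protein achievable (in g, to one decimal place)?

Protein per dollar: lentils 24.44, kidney beans 12.5, salmon 10.42, chickpeas 10, cheddar 9.
With no serving limits, spend the whole cost allowance on lentils: $5.50 / $0.45 × 11 g = 134.4 g.

134.4 g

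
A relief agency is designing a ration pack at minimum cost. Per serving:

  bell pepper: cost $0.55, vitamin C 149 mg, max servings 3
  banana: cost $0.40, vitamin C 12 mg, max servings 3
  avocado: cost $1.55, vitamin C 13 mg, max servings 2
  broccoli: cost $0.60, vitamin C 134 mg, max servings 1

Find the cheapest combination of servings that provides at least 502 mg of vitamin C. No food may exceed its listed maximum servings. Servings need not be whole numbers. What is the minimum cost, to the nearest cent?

Cost per mg of vitamin C: bell pepper $0.0037, broccoli $0.0045, banana $0.0333, avocado $0.1192.
Take 3 servings of bell pepper: +447.0 mg vitamin C for $1.65 (total $1.65, still need 55.0 mg).
Take 0.4104 servings of broccoli: +55.0 mg vitamin C for $0.25 (total $1.90, still need 0.0 mg).
Greedy by cheapest-per-mg is optimal for a single linear constraint, so the minimum cost is $1.90.

$1.90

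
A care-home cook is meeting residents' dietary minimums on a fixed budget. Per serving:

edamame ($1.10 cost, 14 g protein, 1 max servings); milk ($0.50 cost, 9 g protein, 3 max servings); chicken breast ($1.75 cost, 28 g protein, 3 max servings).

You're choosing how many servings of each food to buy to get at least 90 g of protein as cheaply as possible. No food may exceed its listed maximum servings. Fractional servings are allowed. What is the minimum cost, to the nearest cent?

$5.44

Cost per g of protein: milk $0.0556, chicken breast $0.0625, edamame $0.0786.
Take 3 servings of milk: +27.0 g protein for $1.50 (total $1.50, still need 63.0 g).
Take 2.25 servings of chicken breast: +63.0 g protein for $3.94 (total $5.44, still need 0.0 g).
Greedy by cheapest-per-g is optimal for a single linear constraint, so the minimum cost is $5.44.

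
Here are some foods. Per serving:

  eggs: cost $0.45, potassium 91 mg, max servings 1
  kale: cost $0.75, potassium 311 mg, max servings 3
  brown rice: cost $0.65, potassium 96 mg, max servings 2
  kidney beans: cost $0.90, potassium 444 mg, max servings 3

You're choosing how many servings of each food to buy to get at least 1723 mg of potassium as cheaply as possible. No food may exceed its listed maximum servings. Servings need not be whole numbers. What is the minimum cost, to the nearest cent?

Cost per mg of potassium: kidney beans $0.0020, kale $0.0024, eggs $0.0049, brown rice $0.0068.
Take 3 servings of kidney beans: +1332.0 mg potassium for $2.70 (total $2.70, still need 391.0 mg).
Take 1.257 servings of kale: +391.0 mg potassium for $0.94 (total $3.64, still need 0.0 mg).
Greedy by cheapest-per-mg is optimal for a single linear constraint, so the minimum cost is $3.64.

$3.64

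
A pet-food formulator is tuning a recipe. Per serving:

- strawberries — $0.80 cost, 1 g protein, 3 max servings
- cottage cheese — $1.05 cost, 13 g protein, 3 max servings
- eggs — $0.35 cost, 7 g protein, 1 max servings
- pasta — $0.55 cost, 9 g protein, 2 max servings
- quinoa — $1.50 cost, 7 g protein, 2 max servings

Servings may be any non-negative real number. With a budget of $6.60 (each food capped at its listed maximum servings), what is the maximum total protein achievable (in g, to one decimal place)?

Protein per dollar: eggs 20, pasta 16.36, cottage cheese 12.38, quinoa 4.667, strawberries 1.25.
Take 1 serving of eggs: spends $0.35, +7.0 g protein (running total 7.0 g).
Take 2 servings of pasta: spends $1.10, +18.0 g protein (running total 25.0 g).
Take 3 servings of cottage cheese: spends $3.15, +39.0 g protein (running total 64.0 g).
Take 1.333 servings of quinoa: spends $2.00, +9.3 g protein (running total 73.3 g).
Filling greedily by protein-per-dollar is optimal for one linear limit, giving 73.3 g.

73.3 g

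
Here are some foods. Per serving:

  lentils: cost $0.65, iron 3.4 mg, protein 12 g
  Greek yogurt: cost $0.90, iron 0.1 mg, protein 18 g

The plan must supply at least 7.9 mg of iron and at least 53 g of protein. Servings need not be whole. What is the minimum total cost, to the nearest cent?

For a min-cost LP with two ≥-constraints, a basic feasible solution has at most two positive variables.
lentils only: max(7.9/3.4, 53/12) = 4.417 servings → $2.87.
Greek yogurt only: max(7.9/0.1, 53/18) = 79 servings → $71.10.
lentils + Greek yogurt with both tight: 2.282 servings and 1.423 servings → $2.76.
The minimum over all feasible corners is $2.76.

$2.76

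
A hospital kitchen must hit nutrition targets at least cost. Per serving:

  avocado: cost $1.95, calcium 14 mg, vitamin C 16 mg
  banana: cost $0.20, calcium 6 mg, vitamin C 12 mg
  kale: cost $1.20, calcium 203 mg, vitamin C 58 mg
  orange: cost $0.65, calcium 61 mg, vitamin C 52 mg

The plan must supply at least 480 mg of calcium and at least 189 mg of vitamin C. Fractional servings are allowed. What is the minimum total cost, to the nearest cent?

At the optimum either one food covers both requirements or two foods hit both targets exactly; no other combination can be cheaper.
avocado only: max(480/14, 189/16) = 34.29 servings → $66.86.
banana only: max(480/6, 189/12) = 80 servings → $16.00.
kale only: max(480/203, 189/58) = 3.259 servings → $3.91.
orange only: max(480/61, 189/52) = 7.869 servings → $5.11.
avocado + banana: intersection lies outside the first quadrant.
avocado + kale with both tight: 4.321 servings and 2.067 servings → $10.91.
avocado + orange: the both-tight solution has a negative serving — not a feasible corner.
banana + kale with both tight: 5.042 servings and 2.216 servings → $3.67.
banana + orange: intersection lies outside the first quadrant.
kale + orange with both tight: 1.914 servings and 1.5 servings → $3.27.
So the least-cost plan costs $3.27.

$3.27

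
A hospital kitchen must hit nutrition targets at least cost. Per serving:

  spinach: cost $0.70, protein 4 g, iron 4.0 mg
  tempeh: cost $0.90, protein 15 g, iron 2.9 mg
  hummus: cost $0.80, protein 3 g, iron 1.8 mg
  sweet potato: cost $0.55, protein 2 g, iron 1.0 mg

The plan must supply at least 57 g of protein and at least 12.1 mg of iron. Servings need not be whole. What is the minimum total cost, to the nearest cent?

$3.57

With two linear requirements the optimum uses one or two foods; enumerate the corners.
spinach only: max(57/4, 12.1/4.0) = 14.25 servings → $9.97.
tempeh only: max(57/15, 12.1/2.9) = 4.172 servings → $3.76.
hummus only: max(57/3, 12.1/1.8) = 19 servings → $15.20.
sweet potato only: max(57/2, 12.1/1.0) = 28.5 servings → $15.68.
spinach + tempeh with both tight: 0.3347 servings and 3.711 servings → $3.57.
spinach + hummus with both targets exact would need a negative amount; discard.
spinach + sweet potato: intersection lies outside the first quadrant.
tempeh + hummus with both tight: 3.623 servings and 0.8852 servings → $3.97.
tempeh + sweet potato with both tight: 3.565 servings and 1.761 servings → $4.18.
hummus + sweet potato with both targets exact would need a negative amount; discard.
Cheapest feasible corner: $3.57.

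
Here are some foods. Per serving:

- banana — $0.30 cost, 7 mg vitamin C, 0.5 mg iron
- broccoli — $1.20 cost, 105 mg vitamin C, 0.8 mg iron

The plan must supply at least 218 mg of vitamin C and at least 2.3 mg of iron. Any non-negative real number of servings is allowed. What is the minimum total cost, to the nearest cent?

$2.81

banana only: max(218/7, 2.3/0.5) = 31.14 servings → $9.34.
broccoli only: max(218/105, 2.3/0.8) = 2.875 servings → $3.45.
banana + broccoli with both tight: 1.431 servings and 1.981 servings → $2.81.
So the least-cost plan costs $2.81.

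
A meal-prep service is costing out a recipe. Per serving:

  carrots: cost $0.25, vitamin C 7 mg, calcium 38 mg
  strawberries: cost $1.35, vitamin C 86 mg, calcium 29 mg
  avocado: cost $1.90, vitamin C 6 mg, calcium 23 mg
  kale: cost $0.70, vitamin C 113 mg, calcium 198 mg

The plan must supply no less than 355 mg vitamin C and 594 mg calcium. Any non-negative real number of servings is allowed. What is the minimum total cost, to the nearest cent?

carrots only: max(355/7, 594/38) = 50.71 servings → $12.68.
strawberries only: max(355/86, 594/29) = 20.48 servings → $27.65.
avocado only: max(355/6, 594/23) = 59.17 servings → $112.42.
kale only: max(355/113, 594/198) = 3.142 servings → $2.20.
carrots + strawberries with both tight: 13.31 servings and 3.045 servings → $7.44.
carrots + avocado: intersection lies outside the first quadrant.
carrots + kale: intersection lies outside the first quadrant.
strawberries + avocado with both tight: 2.55 servings and 22.61 servings → $46.40.
strawberries + kale with both tight: 0.2304 servings and 2.966 servings → $2.39.
avocado + kale with both targets exact would need a negative amount; discard.
Cheapest feasible corner: $2.20.

$2.20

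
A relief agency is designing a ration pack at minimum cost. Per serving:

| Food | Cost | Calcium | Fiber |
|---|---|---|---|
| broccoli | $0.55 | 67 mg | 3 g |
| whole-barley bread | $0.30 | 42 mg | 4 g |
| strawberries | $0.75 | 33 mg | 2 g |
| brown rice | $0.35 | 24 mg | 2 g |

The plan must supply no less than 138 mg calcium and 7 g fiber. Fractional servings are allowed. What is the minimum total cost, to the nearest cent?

At the optimum either one food covers both requirements or two foods hit both targets exactly; no other combination can be cheaper.
broccoli only: max(138/67, 7/3) = 2.333 servings → $1.28.
whole-barley bread only: max(138/42, 7/4) = 3.286 servings → $0.99.
strawberries only: max(138/33, 7/2) = 4.182 servings → $3.14.
brown rice only: max(138/24, 7/2) = 5.75 servings → $2.01.
broccoli + whole-barley bread with both tight: 1.817 servings and 0.3873 servings → $1.12.
broccoli + strawberries with both tight: 1.286 servings and 1.571 servings → $1.89.
broccoli + brown rice with both tight: 1.742 servings and 0.8871 servings → $1.27.
whole-barley bread + strawberries: intersection lies outside the first quadrant.
whole-barley bread + brown rice: intersection lies outside the first quadrant.
strawberries + brown rice with both targets exact would need a negative amount; discard.
The minimum over all feasible corners is $0.99.

$0.99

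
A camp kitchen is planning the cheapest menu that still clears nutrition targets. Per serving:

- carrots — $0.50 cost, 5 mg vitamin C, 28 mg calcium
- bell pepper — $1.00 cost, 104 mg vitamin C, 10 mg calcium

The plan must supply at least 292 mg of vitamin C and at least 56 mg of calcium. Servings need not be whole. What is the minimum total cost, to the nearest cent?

With two linear requirements the optimum uses one or two foods; enumerate the corners.
carrots only: max(292/5, 56/28) = 58.4 servings → $29.20.
bell pepper only: max(292/104, 56/10) = 5.6 servings → $5.60.
carrots + bell pepper with both tight: 1.015 servings and 2.759 servings → $3.27.
So the least-cost plan costs $3.27.

$3.27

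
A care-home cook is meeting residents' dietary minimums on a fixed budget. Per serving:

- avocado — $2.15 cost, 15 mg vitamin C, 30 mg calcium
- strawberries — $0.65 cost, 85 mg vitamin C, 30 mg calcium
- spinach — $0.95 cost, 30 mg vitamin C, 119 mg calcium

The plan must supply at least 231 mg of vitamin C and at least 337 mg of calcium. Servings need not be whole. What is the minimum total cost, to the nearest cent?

$3.46

An LP optimum is at a vertex; with two nutrient constraints at most two foods are used. Check each candidate.
avocado only: max(231/15, 337/30) = 15.4 servings → $33.11.
strawberries only: max(231/85, 337/30) = 11.23 servings → $7.30.
spinach only: max(231/30, 337/119) = 7.7 servings → $7.32.
avocado + strawberries with both tight: 10.34 servings and 0.8929 servings → $22.81.
avocado + spinach: the both-tight solution has a negative serving — not a feasible corner.
strawberries + spinach with both tight: 1.886 servings and 2.356 servings → $3.46.
The minimum over all feasible corners is $3.46.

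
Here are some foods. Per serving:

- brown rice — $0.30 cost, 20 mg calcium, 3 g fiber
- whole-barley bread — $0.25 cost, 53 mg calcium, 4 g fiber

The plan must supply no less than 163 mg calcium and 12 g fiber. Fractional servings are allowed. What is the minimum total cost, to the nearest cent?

$0.77

At the optimum either one food covers both requirements or two foods hit both targets exactly; no other combination can be cheaper.
brown rice only: max(163/20, 12/3) = 8.15 servings → $2.44.
whole-barley bread only: max(163/53, 12/4) = 3.075 servings → $0.77.
brown rice + whole-barley bread: intersection lies outside the first quadrant.
The minimum over all feasible corners is $0.77.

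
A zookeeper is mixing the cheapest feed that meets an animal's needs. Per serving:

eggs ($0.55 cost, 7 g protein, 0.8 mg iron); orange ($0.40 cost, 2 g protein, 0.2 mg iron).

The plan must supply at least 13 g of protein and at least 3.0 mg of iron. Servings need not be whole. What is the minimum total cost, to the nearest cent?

$2.06

This is a tiny linear program; its minimum lies at a vertex of the feasible set. List the vertices and price them.
eggs only: max(13/7, 3.0/0.8) = 3.75 servings → $2.06.
orange only: max(13/2, 3.0/0.2) = 15 servings → $6.00.
eggs + orange: the both-tight solution has a negative serving — not a feasible corner.
Cheapest feasible corner: $2.06.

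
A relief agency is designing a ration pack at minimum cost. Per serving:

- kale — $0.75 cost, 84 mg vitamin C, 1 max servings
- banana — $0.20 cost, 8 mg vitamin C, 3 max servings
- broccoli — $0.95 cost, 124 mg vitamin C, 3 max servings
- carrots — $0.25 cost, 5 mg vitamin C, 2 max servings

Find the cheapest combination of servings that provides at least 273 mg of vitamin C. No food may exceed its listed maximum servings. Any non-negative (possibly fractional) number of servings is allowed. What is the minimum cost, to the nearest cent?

$2.09

Cost per mg of vitamin C: broccoli $0.0077, kale $0.0089, banana $0.0250, carrots $0.0500.
Take 2.202 servings of broccoli: +273.0 mg vitamin C for $2.09 (total $2.09, still need 0.0 mg).
Filling from the cheapest source first is optimal under one linear minimum: $2.09.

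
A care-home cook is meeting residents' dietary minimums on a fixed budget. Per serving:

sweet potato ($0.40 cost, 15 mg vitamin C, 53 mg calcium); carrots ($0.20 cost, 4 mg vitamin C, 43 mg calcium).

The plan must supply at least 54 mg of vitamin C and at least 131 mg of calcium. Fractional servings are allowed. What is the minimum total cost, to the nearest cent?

$1.44

Check every corner: each single food scaled to meet both minima, and each pair solved so both constraints bind.
sweet potato only: max(54/15, 131/53) = 3.6 servings → $1.44.
carrots only: max(54/4, 131/43) = 13.5 servings → $2.70.
sweet potato + carrots: the both-tight solution has a negative serving — not a feasible corner.
The minimum over all feasible corners is $1.44.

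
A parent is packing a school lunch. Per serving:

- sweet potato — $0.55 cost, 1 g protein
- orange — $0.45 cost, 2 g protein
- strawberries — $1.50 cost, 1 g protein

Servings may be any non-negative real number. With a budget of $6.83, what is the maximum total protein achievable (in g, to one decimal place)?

Protein per dollar: orange 4.444, sweet potato 1.818, strawberries 0.6667.
With no serving limits, spend the whole cost allowance on orange: $6.83 / $0.45 × 2 g = 30.4 g.

30.4 g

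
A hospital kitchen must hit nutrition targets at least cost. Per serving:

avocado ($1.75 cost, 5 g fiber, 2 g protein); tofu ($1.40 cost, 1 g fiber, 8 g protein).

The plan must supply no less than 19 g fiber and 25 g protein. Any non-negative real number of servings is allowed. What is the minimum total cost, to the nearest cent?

$9.05

The cheapest plan sits at a corner of the feasible region — with two constraints it uses at most two foods.
avocado only: max(19/5, 25/2) = 12.5 servings → $21.88.
tofu only: max(19/1, 25/8) = 19 servings → $26.60.
avocado + tofu with both tight: 3.342 servings and 2.289 servings → $9.05.
Cheapest feasible corner: $9.05.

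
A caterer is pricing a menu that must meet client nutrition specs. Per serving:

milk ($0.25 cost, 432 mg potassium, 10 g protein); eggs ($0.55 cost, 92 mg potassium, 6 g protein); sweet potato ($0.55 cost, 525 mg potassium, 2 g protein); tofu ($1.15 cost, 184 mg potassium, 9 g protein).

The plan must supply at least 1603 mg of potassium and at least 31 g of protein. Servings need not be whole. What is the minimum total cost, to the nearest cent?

At the optimum either one food covers both requirements or two foods hit both targets exactly; no other combination can be cheaper.
milk only: max(1603/432, 31/10) = 3.711 servings → $0.93.
eggs only: max(1603/92, 31/6) = 17.42 servings → $9.58.
sweet potato only: max(1603/525, 31/2) = 15.5 servings → $8.53.
tofu only: max(1603/184, 31/9) = 8.712 servings → $10.02.
milk + eggs: the both-tight solution has a negative serving — not a feasible corner.
milk + sweet potato with both tight: 2.98 servings and 0.6015 servings → $1.08.
milk + tofu: the both-tight solution has a negative serving — not a feasible corner.
eggs + sweet potato with both tight: 4.406 servings and 2.281 servings → $3.68.
eggs + tofu: the both-tight solution has a negative serving — not a feasible corner.
sweet potato + tofu with both tight: 2.002 servings and 3 servings → $4.55.
The minimum over all feasible corners is $0.93.

$0.93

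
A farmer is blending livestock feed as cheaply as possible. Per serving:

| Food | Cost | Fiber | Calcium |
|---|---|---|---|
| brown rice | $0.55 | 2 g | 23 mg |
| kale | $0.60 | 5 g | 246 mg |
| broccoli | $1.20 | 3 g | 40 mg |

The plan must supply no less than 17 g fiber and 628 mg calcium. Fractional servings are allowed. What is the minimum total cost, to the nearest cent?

brown rice only: max(17/2, 628/23) = 27.3 servings → $15.02.
kale only: max(17/5, 628/246) = 3.4 servings → $2.04.
broccoli only: max(17/3, 628/40) = 15.7 servings → $18.84.
brown rice + kale with both tight: 2.764 servings and 2.294 servings → $2.90.
brown rice + broccoli: intersection lies outside the first quadrant.
kale + broccoli with both tight: 2.238 servings and 1.937 servings → $3.67.
Cheapest feasible corner: $2.04.

$2.04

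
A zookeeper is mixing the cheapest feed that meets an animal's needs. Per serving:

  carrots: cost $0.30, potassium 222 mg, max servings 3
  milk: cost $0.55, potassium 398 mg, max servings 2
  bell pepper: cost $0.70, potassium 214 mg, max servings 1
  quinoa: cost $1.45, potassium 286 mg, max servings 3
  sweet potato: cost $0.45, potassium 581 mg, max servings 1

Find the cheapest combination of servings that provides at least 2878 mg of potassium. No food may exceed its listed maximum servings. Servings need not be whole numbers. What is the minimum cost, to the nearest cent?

Cost per mg of potassium: sweet potato $0.0008, carrots $0.0014, milk $0.0014, bell pepper $0.0033, quinoa $0.0051.
Take 1 serving of sweet potato: +581.0 mg potassium for $0.45 (total $0.45, still need 2297.0 mg).
Take 3 servings of carrots: +666.0 mg potassium for $0.90 (total $1.35, still need 1631.0 mg).
Take 2 servings of milk: +796.0 mg potassium for $1.10 (total $2.45, still need 835.0 mg).
Take 1 serving of bell pepper: +214.0 mg potassium for $0.70 (total $3.15, still need 621.0 mg).
Take 2.171 servings of quinoa: +621.0 mg potassium for $3.15 (total $6.30, still need 0.0 mg).
Greedy by cheapest-per-mg is optimal for a single linear constraint, so the minimum cost is $6.30.

$6.30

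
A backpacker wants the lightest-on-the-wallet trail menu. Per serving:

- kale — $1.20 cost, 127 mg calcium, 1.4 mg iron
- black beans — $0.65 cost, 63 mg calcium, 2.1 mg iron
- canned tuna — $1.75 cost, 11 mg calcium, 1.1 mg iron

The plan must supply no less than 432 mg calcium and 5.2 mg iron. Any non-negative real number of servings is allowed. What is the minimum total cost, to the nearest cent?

Compare the cost at each extreme point of the feasible region.
kale only: max(432/127, 5.2/1.4) = 3.714 servings → $4.46.
black beans only: max(432/63, 5.2/2.1) = 6.857 servings → $4.46.
canned tuna only: max(432/11, 5.2/1.1) = 39.27 servings → $68.73.
kale + black beans with both tight: 3.247 servings and 0.3115 servings → $4.10.
kale + canned tuna with both tight: 3.363 servings and 0.4473 servings → $4.82.
black beans + canned tuna with both targets exact would need a negative amount; discard.
So the least-cost plan costs $4.10.

$4.10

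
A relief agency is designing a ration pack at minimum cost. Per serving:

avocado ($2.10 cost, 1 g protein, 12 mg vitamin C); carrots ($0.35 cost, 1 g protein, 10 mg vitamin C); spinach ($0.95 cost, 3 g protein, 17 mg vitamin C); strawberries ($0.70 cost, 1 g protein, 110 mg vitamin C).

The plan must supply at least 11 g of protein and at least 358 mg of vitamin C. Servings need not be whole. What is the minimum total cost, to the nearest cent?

$4.57

Check every corner: each single food scaled to meet both minima, and each pair solved so both constraints bind.
avocado only: max(11/1, 358/12) = 29.83 servings → $62.65.
carrots only: max(11/1, 358/10) = 35.8 servings → $12.53.
spinach only: max(11/3, 358/17) = 21.06 servings → $20.01.
strawberries only: max(11/1, 358/110) = 11 servings → $7.70.
avocado + carrots with both targets exact would need a negative amount; discard.
avocado + spinach with both targets exact would need a negative amount; discard.
avocado + strawberries with both tight: 8.694 servings and 2.306 servings → $19.87.
carrots + spinach: intersection lies outside the first quadrant.
carrots + strawberries with both tight: 8.52 servings and 2.48 servings → $4.72.
spinach + strawberries with both tight: 2.722 servings and 2.834 servings → $4.57.
Cheapest feasible corner: $4.57.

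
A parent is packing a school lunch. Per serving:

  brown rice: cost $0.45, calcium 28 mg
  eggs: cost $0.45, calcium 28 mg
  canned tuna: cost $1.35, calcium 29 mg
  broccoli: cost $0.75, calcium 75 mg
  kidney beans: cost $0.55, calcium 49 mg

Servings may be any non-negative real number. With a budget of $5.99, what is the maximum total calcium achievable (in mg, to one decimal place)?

Calcium per dollar: broccoli 100, kidney beans 89.09, brown rice 62.22, eggs 62.22, canned tuna 21.48.
With no serving limits, spend the whole cost allowance on broccoli: $5.99 / $0.75 × 75 mg = 599.0 mg.

599.0 mg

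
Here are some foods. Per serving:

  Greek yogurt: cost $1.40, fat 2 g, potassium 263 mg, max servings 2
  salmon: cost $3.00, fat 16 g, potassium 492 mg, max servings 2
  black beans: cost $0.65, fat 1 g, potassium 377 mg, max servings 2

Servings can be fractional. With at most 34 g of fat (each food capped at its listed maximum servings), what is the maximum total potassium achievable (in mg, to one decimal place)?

Potassium per g fat: black beans 377, Greek yogurt 131.5, salmon 30.75.
Take 2 servings of black beans: uses 2 g fat, +754.0 mg potassium (running total 754.0 mg).
Take 2 servings of Greek yogurt: uses 4 g fat, +526.0 mg potassium (running total 1280.0 mg).
Take 1.75 servings of salmon: uses 28 g fat, +861.0 mg potassium (running total 2141.0 mg).
Filling greedily by potassium-per-g fat is optimal for one linear limit, giving 2141.0 mg.

2141.0 mg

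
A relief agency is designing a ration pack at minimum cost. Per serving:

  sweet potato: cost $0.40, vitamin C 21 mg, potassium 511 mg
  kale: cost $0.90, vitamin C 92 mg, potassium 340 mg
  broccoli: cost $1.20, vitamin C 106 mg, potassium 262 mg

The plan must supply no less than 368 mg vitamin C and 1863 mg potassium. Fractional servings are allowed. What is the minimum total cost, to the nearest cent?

This is a tiny linear program; its minimum lies at a vertex of the feasible set. List the vertices and price them.
sweet potato only: max(368/21, 1863/511) = 17.52 servings → $7.01.
kale only: max(368/92, 1863/340) = 5.479 servings → $4.93.
broccoli only: max(368/106, 1863/262) = 7.111 servings → $8.53.
sweet potato + kale with both tight: 1.161 servings and 3.735 servings → $3.83.
sweet potato + broccoli with both tight: 2.077 servings and 3.06 servings → $4.50.
kale + broccoli with both targets exact would need a negative amount; discard.
So the least-cost plan costs $3.83.

$3.83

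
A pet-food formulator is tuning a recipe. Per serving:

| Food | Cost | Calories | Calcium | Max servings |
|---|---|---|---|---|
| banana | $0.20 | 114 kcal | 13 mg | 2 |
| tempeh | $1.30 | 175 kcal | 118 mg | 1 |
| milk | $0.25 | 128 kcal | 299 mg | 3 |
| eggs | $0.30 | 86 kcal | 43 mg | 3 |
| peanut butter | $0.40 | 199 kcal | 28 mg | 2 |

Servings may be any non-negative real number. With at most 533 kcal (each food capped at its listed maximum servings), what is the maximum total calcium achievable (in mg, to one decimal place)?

Calcium per kcal: milk 2.336, tempeh 0.6743, eggs 0.5, peanut butter 0.1407, banana 0.114.
Take 3 servings of milk: uses 384 kcal, +897.0 mg calcium (running total 897.0 mg).
Take 0.8514 servings of tempeh: uses 149 kcal, +100.5 mg calcium (running total 997.5 mg).
Filling greedily by calcium-per-kcal is optimal for one linear limit, giving 997.5 mg.

997.5 mg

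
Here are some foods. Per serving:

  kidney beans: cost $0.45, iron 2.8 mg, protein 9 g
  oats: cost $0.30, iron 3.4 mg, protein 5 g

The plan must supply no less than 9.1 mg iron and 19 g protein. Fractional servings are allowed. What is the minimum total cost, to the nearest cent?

kidney beans only: max(9.1/2.8, 19/9) = 3.25 servings → $1.46.
oats only: max(9.1/3.4, 19/5) = 3.8 servings → $1.14.
kidney beans + oats with both tight: 1.151 servings and 1.729 servings → $1.04.
Cheapest feasible corner: $1.04.

$1.04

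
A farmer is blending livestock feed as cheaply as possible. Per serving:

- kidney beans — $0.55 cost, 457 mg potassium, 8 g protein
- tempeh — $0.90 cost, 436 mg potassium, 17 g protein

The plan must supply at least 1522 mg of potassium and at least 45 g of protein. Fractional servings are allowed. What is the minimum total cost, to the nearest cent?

Compare the cost at each extreme point of the feasible region.
kidney beans only: max(1522/457, 45/8) = 5.625 servings → $3.09.
tempeh only: max(1522/436, 45/17) = 3.491 servings → $3.14.
kidney beans + tempeh with both tight: 1.461 servings and 1.96 servings → $2.57.
Cheapest feasible corner: $2.57.

$2.57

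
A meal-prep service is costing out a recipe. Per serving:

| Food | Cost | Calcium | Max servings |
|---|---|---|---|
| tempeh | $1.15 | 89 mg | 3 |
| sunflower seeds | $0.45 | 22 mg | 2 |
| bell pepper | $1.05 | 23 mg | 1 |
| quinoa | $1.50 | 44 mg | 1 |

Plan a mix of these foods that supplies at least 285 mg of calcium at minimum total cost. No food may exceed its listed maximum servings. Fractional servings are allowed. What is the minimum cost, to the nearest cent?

Cost per mg of calcium: tempeh $0.0129, sunflower seeds $0.0205, quinoa $0.0341, bell pepper $0.0457.
Take 3 servings of tempeh: +267.0 mg calcium for $3.45 (total $3.45, still need 18.0 mg).
Take 0.8182 servings of sunflower seeds: +18.0 mg calcium for $0.37 (total $3.82, still need 0.0 mg).
Greedy by cheapest-per-mg is optimal for a single linear constraint, so the minimum cost is $3.82.

$3.82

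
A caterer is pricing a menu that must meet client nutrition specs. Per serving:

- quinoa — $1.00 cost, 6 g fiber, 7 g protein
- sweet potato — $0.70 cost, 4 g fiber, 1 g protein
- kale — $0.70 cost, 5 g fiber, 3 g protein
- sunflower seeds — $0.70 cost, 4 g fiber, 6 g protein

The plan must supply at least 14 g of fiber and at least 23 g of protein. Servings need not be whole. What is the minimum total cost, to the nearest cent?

$2.68

Check every corner: each single food scaled to meet both minima, and each pair solved so both constraints bind.
quinoa only: max(14/6, 23/7) = 3.286 servings → $3.29.
sweet potato only: max(14/4, 23/1) = 23 servings → $16.10.
kale only: max(14/5, 23/3) = 7.667 servings → $5.37.
sunflower seeds only: max(14/4, 23/6) = 3.833 servings → $2.68.
quinoa + sweet potato: the both-tight solution has a negative serving — not a feasible corner.
quinoa + kale: the both-tight solution has a negative serving — not a feasible corner.
quinoa + sunflower seeds: intersection lies outside the first quadrant.
sweet potato + kale with both targets exact would need a negative amount; discard.
sweet potato + sunflower seeds with both targets exact would need a negative amount; discard.
kale + sunflower seeds with both targets exact would need a negative amount; discard.
So the least-cost plan costs $2.68.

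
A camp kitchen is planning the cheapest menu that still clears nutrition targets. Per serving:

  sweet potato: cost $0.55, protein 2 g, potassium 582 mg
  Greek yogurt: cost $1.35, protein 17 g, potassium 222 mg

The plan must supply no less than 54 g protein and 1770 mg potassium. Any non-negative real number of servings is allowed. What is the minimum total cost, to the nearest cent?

An LP optimum is at a vertex; with two nutrient constraints at most two foods are used. Check each candidate.
sweet potato only: max(54/2, 1770/582) = 27 servings → $14.85.
Greek yogurt only: max(54/17, 1770/222) = 7.973 servings → $10.76.
sweet potato + Greek yogurt with both tight: 1.916 servings and 2.951 servings → $5.04.
The minimum over all feasible corners is $5.04.

$5.04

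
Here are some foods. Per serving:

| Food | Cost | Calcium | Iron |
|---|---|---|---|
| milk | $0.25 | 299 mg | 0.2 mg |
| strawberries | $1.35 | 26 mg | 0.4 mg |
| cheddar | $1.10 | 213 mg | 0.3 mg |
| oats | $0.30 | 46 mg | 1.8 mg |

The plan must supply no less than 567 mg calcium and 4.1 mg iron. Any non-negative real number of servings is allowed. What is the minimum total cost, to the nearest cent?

Check every corner: each single food scaled to meet both minima, and each pair solved so both constraints bind.
milk only: max(567/299, 4.1/0.2) = 20.5 servings → $5.12.
strawberries only: max(567/26, 4.1/0.4) = 21.81 servings → $29.44.
cheddar only: max(567/213, 4.1/0.3) = 13.67 servings → $15.03.
oats only: max(567/46, 4.1/1.8) = 12.33 servings → $3.70.
milk + strawberries with both tight: 1.051 servings and 9.725 servings → $13.39.
milk + cheddar with both targets exact would need a negative amount; discard.
milk + oats with both tight: 1.573 servings and 2.103 servings → $1.02.
strawberries + cheddar with both tight: 9.085 servings and 1.553 servings → $13.97.
strawberries + oats: the both-tight solution has a negative serving — not a feasible corner.
cheddar + oats with both tight: 2.251 servings and 1.903 servings → $3.05.
So the least-cost plan costs $1.02.

$1.02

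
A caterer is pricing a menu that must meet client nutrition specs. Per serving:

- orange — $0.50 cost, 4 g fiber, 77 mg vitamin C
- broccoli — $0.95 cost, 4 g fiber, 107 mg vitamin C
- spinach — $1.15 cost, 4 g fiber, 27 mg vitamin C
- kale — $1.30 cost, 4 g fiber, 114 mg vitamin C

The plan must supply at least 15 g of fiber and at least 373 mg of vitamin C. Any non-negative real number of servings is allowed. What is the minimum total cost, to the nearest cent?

$2.42

Check every corner: each single food scaled to meet both minima, and each pair solved so both constraints bind.
orange only: max(15/4, 373/77) = 4.844 servings → $2.42.
broccoli only: max(15/4, 373/107) = 3.75 servings → $3.56.
spinach only: max(15/4, 373/27) = 13.81 servings → $15.89.
kale only: max(15/4, 373/114) = 3.75 servings → $4.88.
orange + broccoli with both tight: 0.9417 servings and 2.808 servings → $3.14.
orange + spinach: intersection lies outside the first quadrant.
orange + kale with both tight: 1.473 servings and 2.277 servings → $3.70.
broccoli + spinach with both tight: 3.397 servings and 0.3531 servings → $3.63.
broccoli + kale: intersection lies outside the first quadrant.
spinach + kale with both tight: 0.6264 servings and 3.124 servings → $4.78.
So the least-cost plan costs $2.42.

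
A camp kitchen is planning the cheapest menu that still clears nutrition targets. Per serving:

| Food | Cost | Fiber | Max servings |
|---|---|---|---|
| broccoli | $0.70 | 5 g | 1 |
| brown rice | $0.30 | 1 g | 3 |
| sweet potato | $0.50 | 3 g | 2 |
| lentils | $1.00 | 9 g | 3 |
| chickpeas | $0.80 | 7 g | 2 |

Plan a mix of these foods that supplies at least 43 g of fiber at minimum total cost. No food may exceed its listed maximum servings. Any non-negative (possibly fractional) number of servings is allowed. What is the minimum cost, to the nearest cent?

$4.88

Cost per g of fiber: lentils $0.1111, chickpeas $0.1143, broccoli $0.1400, sweet potato $0.1667, brown rice $0.3000.
Take 3 servings of lentils: +27.0 g fiber for $3.00 (total $3.00, still need 16.0 g).
Take 2 servings of chickpeas: +14.0 g fiber for $1.60 (total $4.60, still need 2.0 g).
Take 0.4 servings of broccoli: +2.0 g fiber for $0.28 (total $4.88, still need 0.0 g).
Filling from the cheapest source first is optimal under one linear minimum: $4.88.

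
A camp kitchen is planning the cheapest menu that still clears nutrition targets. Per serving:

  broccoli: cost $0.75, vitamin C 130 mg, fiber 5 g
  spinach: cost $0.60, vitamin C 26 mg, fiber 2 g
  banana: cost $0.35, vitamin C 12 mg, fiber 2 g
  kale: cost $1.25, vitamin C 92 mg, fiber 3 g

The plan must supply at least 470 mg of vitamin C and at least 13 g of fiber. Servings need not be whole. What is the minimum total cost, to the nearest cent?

With two linear requirements the optimum uses one or two foods; enumerate the corners.
broccoli only: max(470/130, 13/5) = 3.615 servings → $2.71.
spinach only: max(470/26, 13/2) = 18.08 servings → $10.85.
banana only: max(470/12, 13/2) = 39.17 servings → $13.71.
kale only: max(470/92, 13/3) = 5.109 servings → $6.39.
broccoli + spinach: the both-tight solution has a negative serving — not a feasible corner.
broccoli + banana with both targets exact would need a negative amount; discard.
broccoli + kale with both targets exact would need a negative amount; discard.
spinach + banana: the both-tight solution has a negative serving — not a feasible corner.
spinach + kale: intersection lies outside the first quadrant.
banana + kale: the both-tight solution has a negative serving — not a feasible corner.
Cheapest feasible corner: $2.71.

$2.71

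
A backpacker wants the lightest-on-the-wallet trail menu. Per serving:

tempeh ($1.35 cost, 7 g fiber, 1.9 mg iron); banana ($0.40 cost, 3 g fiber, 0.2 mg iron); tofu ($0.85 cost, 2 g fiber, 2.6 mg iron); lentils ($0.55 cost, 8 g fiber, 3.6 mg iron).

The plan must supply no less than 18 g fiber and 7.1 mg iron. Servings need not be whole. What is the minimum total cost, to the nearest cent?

A basic optimal solution has at most two foods positive. Try each food alone and each pair with both targets met exactly.
tempeh only: max(18/7, 7.1/1.9) = 3.737 servings → $5.04.
banana only: max(18/3, 7.1/0.2) = 35.5 servings → $14.20.
tofu only: max(18/2, 7.1/2.6) = 9 servings → $7.65.
lentils only: max(18/8, 7.1/3.6) = 2.25 servings → $1.24.
tempeh + banana with both targets exact would need a negative amount; discard.
tempeh + tofu with both tight: 2.264 servings and 1.076 servings → $3.97.
tempeh + lentils with both tight: 0.8 servings and 1.55 servings → $1.93.
banana + tofu with both tight: 4.405 servings and 2.392 servings → $3.80.
banana + lentils with both tight: 0.8696 servings and 1.924 servings → $1.41.
tofu + lentils: the both-tight solution has a negative serving — not a feasible corner.
Cheapest feasible corner: $1.24.

$1.24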